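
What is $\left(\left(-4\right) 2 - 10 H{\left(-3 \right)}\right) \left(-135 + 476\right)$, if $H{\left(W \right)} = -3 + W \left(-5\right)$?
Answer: $-43648$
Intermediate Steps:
$H{\left(W \right)} = -3 - 5 W$
$\left(\left(-4\right) 2 - 10 H{\left(-3 \right)}\right) \left(-135 + 476\right) = \left(\left(-4\right) 2 - 10 \left(-3 - -15\right)\right) \left(-135 + 476\right) = \left(-8 - 10 \left(-3 + 15\right)\right) 341 = \left(-8 - 120\right) 341 = \left(-128\right) 341 = -43648$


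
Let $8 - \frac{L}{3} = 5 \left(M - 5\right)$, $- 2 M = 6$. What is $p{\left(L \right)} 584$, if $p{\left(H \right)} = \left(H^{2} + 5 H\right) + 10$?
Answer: $12536144$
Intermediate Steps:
$M = -3$ ($M = \left(- \frac{1}{2}\right) 6 = -3$)
$L = 144$ ($L = 24 - 3 \cdot 5 \left(-3 - 5\right) = 24 - 3 \cdot 5 \left(-8\right) = 24 - -120 = 24 + 120 = 144$)
$p{\left(H \right)} = 10 + H^{2} + 5 H$
$p{\left(L \right)} 584 = \left(10 + 144^{2} + 5 \cdot 144\right) 584 = \left(10 + 20736 + 720\right) 584 = 21466 \cdot 584 = 12536144$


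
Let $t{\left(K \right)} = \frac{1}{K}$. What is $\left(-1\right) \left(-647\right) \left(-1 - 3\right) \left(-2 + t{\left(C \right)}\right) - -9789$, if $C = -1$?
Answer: $17553$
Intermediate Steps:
$\left(-1\right) \left(-647\right) \left(-1 - 3\right) \left(-2 + t{\left(C \right)}\right) - -9789 = \left(-1\right) \left(-647\right) \left(-1 - 3\right) \left(-2 + \frac{1}{-1}\right) - -9789 = 647 \left(- 4 \left(-2 - 1\right)\right) + 9789 = 647 \left(\left(-4\right) \left(-3\right)\right) + 9789 = 647 \cdot 12 + 9789 = 7764 + 9789 = 17553$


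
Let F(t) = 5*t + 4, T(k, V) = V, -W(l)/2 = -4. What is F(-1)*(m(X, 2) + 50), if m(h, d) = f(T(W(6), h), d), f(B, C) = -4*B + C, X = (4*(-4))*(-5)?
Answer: 268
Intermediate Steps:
W(l) = 8 (W(l) = -2*(-4) = 8)
X = 80 (X = -16*(-5) = 80)
f(B, C) = C - 4*B
m(h, d) = d - 4*h
F(t) = 4 + 5*t
F(-1)*(m(X, 2) + 50) = (4 + 5*(-1))*((2 - 4*80) + 50) = (4 - 5)*((2 - 320) + 50) = -(-318 + 50) = -1*(-268) = 268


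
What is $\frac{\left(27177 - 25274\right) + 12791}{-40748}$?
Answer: $- \frac{7347}{20374} \approx -0.36061$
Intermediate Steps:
$\frac{\left(27177 - 25274\right) + 12791}{-40748} = \left(1903 + 12791\right) \left(- \frac{1}{40748}\right) = 14694 \left(- \frac{1}{40748}\right) = - \frac{7347}{20374}$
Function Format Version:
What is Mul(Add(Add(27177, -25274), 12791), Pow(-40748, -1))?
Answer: Rational(-7347, 20374) ≈ -0.36061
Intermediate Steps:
Mul(Add(Add(27177, -25274), 12791), Pow(-40748, -1)) = Mul(Add(1903, 12791), Rational(-1, 40748)) = Mul(14694, Rational(-1, 40748)) = Rational(-7347, 20374)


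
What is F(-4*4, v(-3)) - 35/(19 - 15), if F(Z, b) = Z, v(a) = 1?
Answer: -99/4 ≈ -24.750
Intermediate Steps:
F(-4*4, v(-3)) - 35/(19 - 15) = -4*4 - 35/(19 - 15) = -16 - 35/4 = -99/4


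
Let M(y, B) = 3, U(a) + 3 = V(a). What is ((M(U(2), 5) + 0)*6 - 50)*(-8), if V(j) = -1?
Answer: 256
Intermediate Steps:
U(a) = -4 (U(a) = -3 - 1 = -4)
((M(U(2), 5) + 0)*6 - 50)*(-8) = ((3 + 0)*6 - 50)*(-8) = (3*6 - 50)*(-8) = (18 - 50)*(-8) = -32*(-8) = 256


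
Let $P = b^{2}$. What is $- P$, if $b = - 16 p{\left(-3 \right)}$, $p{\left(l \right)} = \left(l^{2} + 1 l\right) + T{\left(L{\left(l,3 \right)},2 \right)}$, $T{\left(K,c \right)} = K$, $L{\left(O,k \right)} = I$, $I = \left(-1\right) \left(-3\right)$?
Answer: $-20736$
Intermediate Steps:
$I = 3$
$L{\left(O,k \right)} = 3$
$p{\left(l \right)} = 3 + l + l^{2}$ ($p{\left(l \right)} = \left(l^{2} + 1 l\right) + 3 = \left(l^{2} + l\right) + 3 = \left(l + l^{2}\right) + 3 = 3 + l + l^{2}$)
$b = -144$ ($b = - 16 \left(3 - 3 + \left(-3\right)^{2}\right) = - 16 \left(3 - 3 + 9\right) = \left(-16\right) 9 = -144$)
$P = 20736$ ($P = \left(-144\right)^{2} = 20736$)
$- P = \left(-1\right) 20736 = -20736$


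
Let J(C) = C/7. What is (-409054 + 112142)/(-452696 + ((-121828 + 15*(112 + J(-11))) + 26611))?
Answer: 519596/955949 ≈ 0.54354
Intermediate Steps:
J(C) = C/7 (J(C) = C*(⅐) = C/7)
(-409054 + 112142)/(-452696 + ((-121828 + 15*(112 + J(-11))) + 26611)) = (-409054 + 112142)/(-452696 + ((-121828 + 15*(112 + (⅐)*(-11))) + 26611)) = -296912/(-452696 + ((-121828 + 15*(112 - 11/7)) + 26611)) = -296912/(-452696 + ((-121828 + 15*(773/7)) + 26611)) = -296912/(-452696 + ((-121828 + 11595/7) + 26611)) = -296912/(-452696 + (-841201/7 + 26611)) = -296912/(-452696 - 654924/7) = -296912/(-3823796/7) = -296912*(-7/3823796) = 519596/955949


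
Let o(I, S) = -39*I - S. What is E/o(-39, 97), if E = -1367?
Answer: -1367/1424 ≈ -0.95997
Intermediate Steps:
o(I, S) = -S - 39*I
E/o(-39, 97) = -1367/(-1*97 - 39*(-39)) = -1367/(-97 + 1521) = -1367/1424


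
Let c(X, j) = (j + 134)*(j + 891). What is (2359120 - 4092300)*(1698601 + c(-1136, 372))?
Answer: -4051618489220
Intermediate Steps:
c(X, j) = (134 + j)*(891 + j)
(2359120 - 4092300)*(1698601 + c(-1136, 372)) = (2359120 - 4092300)*(1698601 + (119394 + 372² + 1025*372)) = -1733180*(1698601 + (119394 + 138384 + 381300)) = -1733180*(1698601 + 639078) = -1733180*2337679 = -4051618489220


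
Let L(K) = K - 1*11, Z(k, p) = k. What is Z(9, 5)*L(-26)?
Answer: -333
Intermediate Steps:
L(K) = -11 + K (L(K) = K - 11 = -11 + K)
Z(9, 5)*L(-26) = 9*(-11 - 26) = 9*(-37) = -333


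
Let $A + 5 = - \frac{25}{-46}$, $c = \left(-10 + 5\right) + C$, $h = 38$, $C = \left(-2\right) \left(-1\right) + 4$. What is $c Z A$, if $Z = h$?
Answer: $- \frac{3895}{23} \approx -169.35$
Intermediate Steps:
$C = 6$ ($C = 2 + 4 = 6$)
$Z = 38$
$c = 1$ ($c = \left(-10 + 5\right) + 6 = -5 + 6 = 1$)
$A = - \frac{205}{46}$ ($A = -5 - \frac{25}{-46} = -5 - - \frac{25}{46} = -5 + \frac{25}{46} = - \frac{205}{46} \approx -4.4565$)
$c Z A = 1 \cdot 38 \left(- \frac{205}{46}\right) = 38 \left(- \frac{205}{46}\right) = - \frac{3895}{23}$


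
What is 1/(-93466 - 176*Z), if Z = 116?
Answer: -1/113882 ≈ -8.7810e-6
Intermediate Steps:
1/(-93466 - 176*Z) = 1/(-93466 - 176*116) = 1/(-93466 - 20416) = 1/(-113882) = -1/113882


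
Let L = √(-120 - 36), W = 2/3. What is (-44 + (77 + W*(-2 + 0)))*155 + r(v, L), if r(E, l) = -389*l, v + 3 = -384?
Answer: 14725/3 - 778*I*√39 ≈ 4908.3 - 4858.6*I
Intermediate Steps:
W = ⅔ (W = 2*(⅓) = ⅔ ≈ 0.66667)
L = 2*I*√39 (L = √(-156) = 2*I*√39 ≈ 12.49*I)
v = -387 (v = -3 - 384 = -387)
(-44 + (77 + W*(-2 + 0)))*155 + r(v, L) = (-44 + (77 + 2*(-2 + 0)/3))*155 - 778*I*√39 = (-44 + (77 + (⅔)*(-2)))*155 - 778*I*√39 = (-44 + (77 - 4/3))*155 - 778*I*√39 = (-44 + 227/3)*155 - 778*I*√39 = (95/3)*155 - 778*I*√39 = 14725/3 - 778*I*√39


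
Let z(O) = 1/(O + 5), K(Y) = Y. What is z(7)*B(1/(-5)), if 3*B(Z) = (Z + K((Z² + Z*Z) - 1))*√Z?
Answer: -7*I*√5/1125 ≈ -0.013913*I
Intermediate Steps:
z(O) = 1/(5 + O)
B(Z) = √Z*(-1 + Z + 2*Z²)/3 (B(Z) = ((Z + ((Z² + Z*Z) - 1))*√Z)/3 = ((Z + ((Z² + Z²) - 1))*√Z)/3 = ((Z + (2*Z² - 1))*√Z)/3 = ((Z + (-1 + 2*Z²))*√Z)/3 = ((-1 + Z + 2*Z²)*√Z)/3 = (√Z*(-1 + Z + 2*Z²))/3 = √Z*(-1 + Z + 2*Z²)/3)
z(7)*B(1/(-5)) = (√(1/(-5))*(-1 + 1/(-5) + 2*(1/(-5))²)/3)/(5 + 7) = (√(-⅕)*(-1 - ⅕ + 2*(-⅕)²)/3)/12 = ((I*√5/5)*(-1 - ⅕ + 2*(1/25))/3)/12 = ((I*√5/5)*(-1 - ⅕ + 2/25)/3)/12 = ((⅓)*(I*√5/5)*(-28/25))/12 = (-28*I*√5/375)/12 = -7*I*√5/1125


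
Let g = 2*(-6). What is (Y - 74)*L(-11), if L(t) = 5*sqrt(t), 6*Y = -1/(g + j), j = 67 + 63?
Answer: -261965*I*sqrt(11)/708 ≈ -1227.2*I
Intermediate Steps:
j = 130
g = -12
Y = -1/708 (Y = (-1/(-12 + 130))/6 = (-1/118)/6 = (-1*1/118)/6 = (1/6)*(-1/118) = -1/708 ≈ -0.0014124)
(Y - 74)*L(-11) = (-1/708 - 74)*(5*sqrt(-11)) = -261965*I*sqrt(11)/708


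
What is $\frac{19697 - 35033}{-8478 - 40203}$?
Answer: $\frac{568}{1803} \approx 0.31503$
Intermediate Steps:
$\frac{19697 - 35033}{-8478 - 40203} = - \frac{15336}{-48681} = \left(-15336\right) \left(- \frac{1}{48681}\right) = \frac{568}{1803}$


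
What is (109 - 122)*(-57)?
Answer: 741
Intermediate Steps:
(109 - 122)*(-57) = -13*(-57) = 741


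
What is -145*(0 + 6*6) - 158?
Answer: -5378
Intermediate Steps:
-145*(0 + 6*6) - 158 = -145*(0 + 36) - 158 = -145*36 - 158 = -5220 - 158 = -5378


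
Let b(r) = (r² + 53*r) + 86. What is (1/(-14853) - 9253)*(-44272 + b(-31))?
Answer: 2055475018360/4951 ≈ 4.1516e+8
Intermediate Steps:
b(r) = 86 + r² + 53*r
(1/(-14853) - 9253)*(-44272 + b(-31)) = (1/(-14853) - 9253)*(-44272 + (86 + (-31)² + 53*(-31))) = (-1/14853 - 9253)*(-44272 + (86 + 961 - 1643)) = -137434810*(-44272 - 596)/14853 = -137434810/14853*(-44868) = 2055475018360/4951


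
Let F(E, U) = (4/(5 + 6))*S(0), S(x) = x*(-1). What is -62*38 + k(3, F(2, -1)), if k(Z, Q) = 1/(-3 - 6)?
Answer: -21205/9 ≈ -2356.1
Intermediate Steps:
S(x) = -x
F(E, U) = 0 (F(E, U) = (4/(5 + 6))*(-1*0) = (4/11)*0 = 0)
k(Z, Q) = -1/9 (k(Z, Q) = 1/(-9) = -1/9)
-62*38 + k(3, F(2, -1)) = -62*38 - 1/9 = -2356 - 1/9 = -21205/9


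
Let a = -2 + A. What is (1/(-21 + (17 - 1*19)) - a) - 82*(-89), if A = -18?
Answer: 168313/23 ≈ 7318.0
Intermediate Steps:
a = -20 (a = -2 - 18 = -20)
(1/(-21 + (17 - 1*19)) - a) - 82*(-89) = (1/(-21 + (17 - 1*19)) - 1*(-20)) - 82*(-89) = (1/(-21 + (17 - 19)) + 20) + 7298 = (1/(-21 - 2) + 20) + 7298 = (1/(-23) + 20) + 7298 = (-1/23 + 20) + 7298 = 459/23 + 7298 = 168313/23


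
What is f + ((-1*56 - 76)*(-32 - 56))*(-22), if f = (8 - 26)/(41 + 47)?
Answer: -11244297/44 ≈ -2.5555e+5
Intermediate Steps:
f = -9/44 (f = -18/88 = -18*1/88 = -9/44 ≈ -0.20455)
f + ((-1*56 - 76)*(-32 - 56))*(-22) = -9/44 + ((-1*56 - 76)*(-32 - 56))*(-22) = -9/44 + ((-56 - 76)*(-88))*(-22) = -9/44 - 132*(-88)*(-22) = -9/44 + 11616*(-22) = -9/44 - 255552 = -11244297/44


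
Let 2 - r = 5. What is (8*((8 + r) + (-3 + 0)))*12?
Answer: 192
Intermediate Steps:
r = -3 (r = 2 - 1*5 = 2 - 5 = -3)
(8*((8 + r) + (-3 + 0)))*12 = (8*((8 - 3) + (-3 + 0)))*12 = (8*(5 - 3))*12 = (8*2)*12 = 16*12 = 192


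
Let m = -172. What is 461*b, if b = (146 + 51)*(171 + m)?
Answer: -90817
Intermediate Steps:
b = -197 (b = (146 + 51)*(171 - 172) = 197*(-1) = -197)
461*b = 461*(-197) = -90817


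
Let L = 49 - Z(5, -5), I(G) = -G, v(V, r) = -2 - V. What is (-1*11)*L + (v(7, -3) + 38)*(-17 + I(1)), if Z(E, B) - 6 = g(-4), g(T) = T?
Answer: -1039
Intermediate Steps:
Z(E, B) = 2 (Z(E, B) = 6 - 4 = 2)
L = 47 (L = 49 - 1*2 = 49 - 2 = 47)
(-1*11)*L + (v(7, -3) + 38)*(-17 + I(1)) = -1*11*47 + ((-2 - 1*7) + 38)*(-17 - 1*1) = -11*47 + ((-2 - 7) + 38)*(-17 - 1) = -517 + (-9 + 38)*(-18) = -517 + 29*(-18) = -517 - 522 = -1039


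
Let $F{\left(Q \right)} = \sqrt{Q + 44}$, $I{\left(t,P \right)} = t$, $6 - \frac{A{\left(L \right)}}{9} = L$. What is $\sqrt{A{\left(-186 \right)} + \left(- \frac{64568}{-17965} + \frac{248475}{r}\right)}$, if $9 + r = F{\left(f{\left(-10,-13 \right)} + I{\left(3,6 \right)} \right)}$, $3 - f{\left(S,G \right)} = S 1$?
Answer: $\frac{\sqrt{-75163414673595 - 1117713601840 \sqrt{15}}}{17965 \sqrt{9 - 2 \sqrt{15}}} \approx 443.18 i$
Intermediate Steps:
$f{\left(S,G \right)} = 3 - S$ ($f{\left(S,G \right)} = 3 - S 1 = 3 - S$)
$A{\left(L \right)} = 54 - 9 L$
$F{\left(Q \right)} = \sqrt{44 + Q}$
$r = -9 + 2 \sqrt{15}$ ($r = -9 + \sqrt{44 + \left(\left(3 - -10\right) + 3\right)} = -9 + \sqrt{44 + \left(\left(3 + 10\right) + 3\right)} = -9 + \sqrt{44 + \left(13 + 3\right)} = -9 + \sqrt{44 + 16} = -9 + \sqrt{60} = -9 + 2 \sqrt{15} \approx -1.254$)
$\sqrt{A{\left(-186 \right)} + \left(- \frac{64568}{-17965} + \frac{248475}{r}\right)} = \sqrt{\left(54 - -1674\right) + \left(- \frac{64568}{-17965} + \frac{248475}{-9 + 2 \sqrt{15}}\right)} = \sqrt{\left(54 + 1674\right) + \left(\left(-64568\right) \left(- \frac{1}{17965}\right) + \frac{248475}{-9 + 2 \sqrt{15}}\right)} = \sqrt{1728 + \left(\frac{64568}{17965} + \frac{248475}{-9 + 2 \sqrt{15}}\right)} = \sqrt{\frac{31108088}{17965} + \frac{248475}{-9 + 2 \sqrt{15}}}$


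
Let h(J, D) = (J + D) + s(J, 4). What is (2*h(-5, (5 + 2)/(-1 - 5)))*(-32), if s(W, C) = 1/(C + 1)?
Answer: 5728/15 ≈ 381.87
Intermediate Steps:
s(W, C) = 1/(1 + C)
h(J, D) = 1/5 + D + J (h(J, D) = (J + D) + 1/(1 + 4) = (D + J) + 1/5 = 1/5 + D + J)
(2*h(-5, (5 + 2)/(-1 - 5)))*(-32) = (2*(1/5 + (5 + 2)/(-1 - 5) - 5))*(-32) = (2*(1/5 + 7/(-6) - 5))*(-32) = (2*(1/5 + 7*(-1/6) - 5))*(-32) = (2*(1/5 - 7/6 - 5))*(-32) = (2*(-179/30))*(-32) = -179/15*(-32) = 5728/15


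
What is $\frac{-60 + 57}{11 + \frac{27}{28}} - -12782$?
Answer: $\frac{4281886}{335} \approx 12782.0$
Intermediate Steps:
$\frac{-60 + 57}{11 + \frac{27}{28}} - -12782 = - \frac{3}{11 + 27 \cdot \frac{1}{28}} + 12782 = - \frac{3}{11 + \frac{27}{28}} + 12782 = - \frac{3}{\frac{335}{28}} + 12782 = \left(-3\right) \frac{28}{335} + 12782 = - \frac{84}{335} + 12782 = \frac{4281886}{335}$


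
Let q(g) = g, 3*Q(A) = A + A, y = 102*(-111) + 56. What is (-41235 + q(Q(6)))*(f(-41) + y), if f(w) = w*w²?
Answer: 3306190197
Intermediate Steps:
y = -11266 (y = -11322 + 56 = -11266)
Q(A) = 2*A/3 (Q(A) = (A + A)/3 = (2*A)/3 = 2*A/3)
f(w) = w³
(-41235 + q(Q(6)))*(f(-41) + y) = (-41235 + (⅔)*6)*((-41)³ - 11266) = (-41235 + 4)*(-68921 - 11266) = -41231*(-80187) = 3306190197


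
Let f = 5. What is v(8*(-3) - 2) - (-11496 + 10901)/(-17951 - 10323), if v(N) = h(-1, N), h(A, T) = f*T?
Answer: -3676215/28274 ≈ -130.02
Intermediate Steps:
h(A, T) = 5*T
v(N) = 5*N
v(8*(-3) - 2) - (-11496 + 10901)/(-17951 - 10323) = 5*(8*(-3) - 2) - (-11496 + 10901)/(-17951 - 10323) = 5*(-24 - 2) - (-595)/(-28274) = 5*(-26) - (-595)*(-1)/28274 = -130 - 1*595/28274 = -130 - 595/28274 = -3676215/28274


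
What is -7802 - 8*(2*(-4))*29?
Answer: -5946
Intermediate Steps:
-7802 - 8*(2*(-4))*29 = -7802 - 8*(-8)*29 = -7802 - (-64)*29 = -7802 - 1*(-1856) = -7802 + 1856 = -5946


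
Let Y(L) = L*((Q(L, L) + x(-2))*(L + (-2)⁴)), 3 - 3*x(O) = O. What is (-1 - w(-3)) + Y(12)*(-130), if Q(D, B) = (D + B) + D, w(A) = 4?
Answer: -1645285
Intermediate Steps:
x(O) = 1 - O/3
Q(D, B) = B + 2*D (Q(D, B) = (B + D) + D = B + 2*D)
Y(L) = L*(16 + L)*(5/3 + 3*L) (Y(L) = L*(((L + 2*L) + (1 - ⅓*(-2)))*(L + (-2)⁴)) = L*((3*L + (1 + ⅔))*(L + 16)) = L*((3*L + 5/3)*(16 + L)) = L*((5/3 + 3*L)*(16 + L)) = L*((16 + L)*(5/3 + 3*L)) = L*(16 + L)*(5/3 + 3*L))
(-1 - w(-3)) + Y(12)*(-130) = (-1 - 1*4) + ((⅓)*12*(80 + 9*12² + 149*12))*(-130) = (-1 - 4) + ((⅓)*12*(80 + 9*144 + 1788))*(-130) = -5 + ((⅓)*12*(80 + 1296 + 1788))*(-130) = -5 + ((⅓)*12*3164)*(-130) = -5 + 12656*(-130) = -5 - 1645280 = -1645285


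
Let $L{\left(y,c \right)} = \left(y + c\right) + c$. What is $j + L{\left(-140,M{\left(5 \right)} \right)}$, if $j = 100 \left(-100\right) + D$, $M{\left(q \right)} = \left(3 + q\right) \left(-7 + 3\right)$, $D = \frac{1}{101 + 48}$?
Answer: $- \frac{1520395}{149} \approx -10204.0$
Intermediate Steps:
$D = \frac{1}{149} \approx 0.0067114$
$M{\left(q \right)} = -12 - 4 q$ ($M{\left(q \right)} = \left(3 + q\right) \left(-4\right) = -12 - 4 q$)
$L{\left(y,c \right)} = y + 2 c$ ($L{\left(y,c \right)} = \left(c + y\right) + c = y + 2 c$)
$j = - \frac{1489999}{149}$ ($j = 100 \left(-100\right) + \frac{1}{149} = -10000 + \frac{1}{149} = - \frac{1489999}{149} \approx -10000.0$)
$j + L{\left(-140,M{\left(5 \right)} \right)} = - \frac{1489999}{149} - \left(140 - 2 \left(-12 - 20\right)\right) = - \frac{1489999}{149} + \left(-140 + 2 \left(-32\right)\right) = - \frac{1489999}{149} - 204 = - \frac{1520395}{149}$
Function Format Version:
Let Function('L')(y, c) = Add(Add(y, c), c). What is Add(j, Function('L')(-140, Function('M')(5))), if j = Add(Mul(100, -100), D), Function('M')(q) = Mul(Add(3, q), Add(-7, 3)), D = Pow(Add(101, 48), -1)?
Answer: Rational(-1520395, 149) ≈ -10204.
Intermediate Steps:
D = Rational(1, 149) (D = Pow(149, -1) = Rational(1, 149) ≈ 0.0067114)
Function('M')(q) = Add(-12, Mul(-4, q)) (Function('M')(q) = Mul(Add(3, q), -4) = Add(-12, Mul(-4, q)))
Function('L')(y, c) = Add(y, Mul(2, c)) (Function('L')(y, c) = Add(Add(c, y), c) = Add(y, Mul(2, c)))
j = Rational(-1489999, 149) (j = Add(Mul(100, -100), Rational(1, 149)) = Add(-10000, Rational(1, 149)) = Rational(-1489999, 149) ≈ -10000.)
Add(j, Function('L')(-140, Function('M')(5))) = Add(Rational(-1489999, 149), Add(-140, Mul(2, Add(-12, Mul(-4, 5))))) = Add(Rational(-1489999, 149), Add(-140, Mul(2, Add(-12, -20)))) = Add(Rational(-1489999, 149), Add(-140, Mul(2, -32))) = Add(Rational(-1489999, 149), Add(-140, -64)) = Add(Rational(-1489999, 149), -204) = Rational(-1520395, 149)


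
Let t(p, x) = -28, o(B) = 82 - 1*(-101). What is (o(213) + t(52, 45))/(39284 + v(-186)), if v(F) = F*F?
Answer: 31/14776 ≈ 0.0020980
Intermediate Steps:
o(B) = 183 (o(B) = 82 + 101 = 183)
v(F) = F**2
(o(213) + t(52, 45))/(39284 + v(-186)) = (183 - 28)/(39284 + (-186)**2) = 155/(39284 + 34596) = 155/73880 = 155*(1/73880) = 31/14776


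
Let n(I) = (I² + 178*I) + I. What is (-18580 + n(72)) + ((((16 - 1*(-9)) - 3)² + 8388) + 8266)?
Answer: 16630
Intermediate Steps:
n(I) = I² + 179*I
(-18580 + n(72)) + ((((16 - 1*(-9)) - 3)² + 8388) + 8266) = (-18580 + 72*(179 + 72)) + ((((16 - 1*(-9)) - 3)² + 8388) + 8266) = (-18580 + 72*251) + ((((16 + 9) - 3)² + 8388) + 8266) = (-18580 + 18072) + (((25 - 3)² + 8388) + 8266) = -508 + ((22² + 8388) + 8266) = -508 + ((484 + 8388) + 8266) = -508 + (8872 + 8266) = -508 + 17138 = 16630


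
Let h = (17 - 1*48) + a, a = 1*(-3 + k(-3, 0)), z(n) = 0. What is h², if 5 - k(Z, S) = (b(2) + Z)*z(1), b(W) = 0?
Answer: 841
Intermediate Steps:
k(Z, S) = 5 (k(Z, S) = 5 - (0 + Z)*0 = 5 - Z*0 = 5 - 1*0 = 5 + 0 = 5)
a = 2 (a = 1*(-3 + 5) = 1*2 = 2)
h = -29 (h = (17 - 1*48) + 2 = (17 - 48) + 2 = -31 + 2 = -29)
h² = (-29)² = 841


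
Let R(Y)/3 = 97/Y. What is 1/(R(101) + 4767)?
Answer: 101/481758 ≈ 0.00020965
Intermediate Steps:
R(Y) = 291/Y (R(Y) = 3*(97/Y) = 291/Y)
1/(R(101) + 4767) = 1/(291/101 + 4767) = 1/(481758/101) = 101/481758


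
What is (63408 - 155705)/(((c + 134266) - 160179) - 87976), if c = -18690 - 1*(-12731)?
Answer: 92297/119848 ≈ 0.77012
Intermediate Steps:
c = -5959 (c = -18690 + 12731 = -5959)
(63408 - 155705)/(((c + 134266) - 160179) - 87976) = (63408 - 155705)/(((-5959 + 134266) - 160179) - 87976) = -92297/((128307 - 160179) - 87976) = -92297/(-31872 - 87976) = -92297/(-119848) = -92297*(-1/119848) = 92297/119848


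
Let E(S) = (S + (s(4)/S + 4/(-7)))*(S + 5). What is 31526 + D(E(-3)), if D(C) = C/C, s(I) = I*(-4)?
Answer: 31527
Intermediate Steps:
s(I) = -4*I
E(S) = (5 + S)*(-4/7 + S - 16/S) (E(S) = (S + ((-4*4)/S + 4/(-7)))*(S + 5) = (S + (-16/S + 4*(-⅐)))*(5 + S) = (S + (-16/S - 4/7))*(5 + S) = (S + (-4/7 - 16/S))*(5 + S) = (-4/7 + S - 16/S)*(5 + S) = (5 + S)*(-4/7 + S - 16/S))
D(C) = 1
31526 + D(E(-3)) = 31526 + 1 = 31527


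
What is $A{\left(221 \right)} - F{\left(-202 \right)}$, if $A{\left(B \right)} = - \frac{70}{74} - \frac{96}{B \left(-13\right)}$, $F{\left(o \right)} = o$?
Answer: $\frac{21375799}{106301} \approx 201.09$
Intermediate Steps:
$A{\left(B \right)} = - \frac{35}{37} + \frac{96}{13 B}$ ($A{\left(B \right)} = \left(-70\right) \frac{1}{74} - \frac{96}{\left(-13\right) B} = - \frac{35}{37} - 96 \left(- \frac{1}{13 B}\right) = - \frac{35}{37} + \frac{96}{13 B}$)
$A{\left(221 \right)} - F{\left(-202 \right)} = \frac{3552 - 100555}{481 \cdot 221} - -202 = \frac{1}{481} \cdot \frac{1}{221} \left(3552 - 100555\right) + 202 = \frac{1}{481} \cdot \frac{1}{221} \left(-97003\right) + 202 = - \frac{97003}{106301} + 202 = \frac{21375799}{106301}$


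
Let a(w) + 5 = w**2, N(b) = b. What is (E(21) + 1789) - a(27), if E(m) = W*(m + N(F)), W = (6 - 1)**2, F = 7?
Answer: 1765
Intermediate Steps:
W = 25 (W = 5**2 = 25)
E(m) = 175 + 25*m (E(m) = 25*(m + 7) = 25*(7 + m) = 175 + 25*m)
a(w) = -5 + w**2
(E(21) + 1789) - a(27) = ((175 + 25*21) + 1789) - (-5 + 27**2) = ((175 + 525) + 1789) - (-5 + 729) = (700 + 1789) - 1*724 = 2489 - 724 = 1765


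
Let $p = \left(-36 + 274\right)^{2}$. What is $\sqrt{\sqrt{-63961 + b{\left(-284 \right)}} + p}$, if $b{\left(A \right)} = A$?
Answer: $\sqrt{56644 + i \sqrt{64245}} \approx 238.0 + 0.5325 i$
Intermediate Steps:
$p = 56644$ ($p = 238^{2} = 56644$)
$\sqrt{\sqrt{-63961 + b{\left(-284 \right)}} + p} = \sqrt{\sqrt{-63961 - 284} + 56644} = \sqrt{\sqrt{-64245} + 56644} = \sqrt{i \sqrt{64245} + 56644} = \sqrt{56644 + i \sqrt{64245}}$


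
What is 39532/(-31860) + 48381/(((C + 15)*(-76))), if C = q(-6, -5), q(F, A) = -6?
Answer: -43568293/605340 ≈ -71.973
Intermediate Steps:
C = -6
39532/(-31860) + 48381/(((C + 15)*(-76))) = 39532/(-31860) + 48381/(((-6 + 15)*(-76))) = 39532*(-1/31860) + 48381/((9*(-76))) = -9883/7965 + 48381/(-684) = -9883/7965 + 48381*(-1/684) = -9883/7965 - 16127/228 = -43568293/605340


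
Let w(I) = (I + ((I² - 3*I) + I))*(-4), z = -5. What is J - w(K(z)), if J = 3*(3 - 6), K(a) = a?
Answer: 111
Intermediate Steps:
w(I) = -4*I² + 4*I (w(I) = (I + (I² - 2*I))*(-4) = (I² - I)*(-4) = -4*I² + 4*I)
J = -9 (J = 3*(-3) = -9)
J - w(K(z)) = -9 - 4*(-5)*(1 - 1*(-5)) = -9 - 4*(-5)*(1 + 5) = -9 - 4*(-5)*6 = -9 - 1*(-120) = -9 + 120 = 111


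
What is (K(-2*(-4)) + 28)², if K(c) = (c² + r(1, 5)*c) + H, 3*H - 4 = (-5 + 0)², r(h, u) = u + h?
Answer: 201601/9 ≈ 22400.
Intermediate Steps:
r(h, u) = h + u
H = 29/3 (H = 4/3 + (-5 + 0)²/3 = 4/3 + (⅓)*(-5)² = 4/3 + (⅓)*25 = 4/3 + 25/3 = 29/3 ≈ 9.6667)
K(c) = 29/3 + c² + 6*c (K(c) = (c² + (1 + 5)*c) + 29/3 = (c² + 6*c) + 29/3 = 29/3 + c² + 6*c)
(K(-2*(-4)) + 28)² = ((29/3 + (-2*(-4))² + 6*(-2*(-4))) + 28)² = ((29/3 + 8² + 6*8) + 28)² = ((29/3 + 64 + 48) + 28)² = (365/3 + 28)² = (449/3)² = 201601/9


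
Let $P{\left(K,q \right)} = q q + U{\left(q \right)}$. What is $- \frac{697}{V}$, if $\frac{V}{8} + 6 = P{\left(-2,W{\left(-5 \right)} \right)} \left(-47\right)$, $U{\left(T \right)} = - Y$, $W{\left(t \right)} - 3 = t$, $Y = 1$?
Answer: $\frac{697}{1176} \approx 0.59269$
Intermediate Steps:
$W{\left(t \right)} = 3 + t$
$U{\left(T \right)} = -1$ ($U{\left(T \right)} = \left(-1\right) 1 = -1$)
$P{\left(K,q \right)} = -1 + q^{2}$ ($P{\left(K,q \right)} = q q - 1 = q^{2} - 1 = -1 + q^{2}$)
$V = -1176$ ($V = -48 + 8 \left(-1 + \left(3 - 5\right)^{2}\right) \left(-47\right) = -48 + 8 \left(-1 + \left(-2\right)^{2}\right) \left(-47\right) = -48 + 8 \left(-1 + 4\right) \left(-47\right) = -48 + 8 \cdot 3 \left(-47\right) = -48 + 8 \left(-141\right) = -48 - 1128 = -1176$)
$- \frac{697}{V} = - \frac{697}{-1176} = \left(-697\right) \left(- \frac{1}{1176}\right) = \frac{697}{1176}$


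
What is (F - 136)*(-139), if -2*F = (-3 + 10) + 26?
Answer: 42395/2 ≈ 21198.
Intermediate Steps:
F = -33/2 (F = -((-3 + 10) + 26)/2 = -(7 + 26)/2 = -½*33 = -33/2 ≈ -16.500)
(F - 136)*(-139) = (-33/2 - 136)*(-139) = -305/2*(-139) = 42395/2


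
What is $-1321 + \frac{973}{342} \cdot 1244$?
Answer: $\frac{379315}{171} \approx 2218.2$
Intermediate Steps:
$-1321 + \frac{973}{342} \cdot 1244 = -1321 + \frac{605206}{171} = \frac{379315}{171}$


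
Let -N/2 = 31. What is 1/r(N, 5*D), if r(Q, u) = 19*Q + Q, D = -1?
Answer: -1/1240 ≈ -0.00080645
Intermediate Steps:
N = -62 (N = -2*31 = -62)
r(Q, u) = 20*Q
1/r(N, 5*D) = 1/(20*(-62)) = 1/(-1240) = -1/1240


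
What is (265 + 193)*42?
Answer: 19236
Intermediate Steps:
(265 + 193)*42 = 458*42 = 19236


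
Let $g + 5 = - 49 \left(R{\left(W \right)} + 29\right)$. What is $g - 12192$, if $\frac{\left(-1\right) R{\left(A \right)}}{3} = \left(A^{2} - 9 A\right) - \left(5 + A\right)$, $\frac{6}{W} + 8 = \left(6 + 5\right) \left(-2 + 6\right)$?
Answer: $- \frac{175127}{12} \approx -14594.0$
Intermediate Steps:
$W = \frac{1}{6}$ ($W = \frac{6}{-8 + \left(6 + 5\right) \left(-2 + 6\right)} = \frac{6}{-8 + 11 \cdot 4} = \frac{6}{-8 + 44} = \frac{6}{36} = 6 \cdot \frac{1}{36} = \frac{1}{6} \approx 0.16667$)
$R{\left(A \right)} = 15 - 3 A^{2} + 30 A$ ($R{\left(A \right)} = - 3 \left(\left(A^{2} - 9 A\right) - \left(5 + A\right)\right) = - 3 \left(-5 + A^{2} - 10 A\right) = 15 - 3 A^{2} + 30 A$)
$g = - \frac{28823}{12}$ ($g = -5 - 49 \left(\left(15 - \frac{3}{36} + 30 \cdot \frac{1}{6}\right) + 29\right) = -5 - 49 \left(\left(15 - \frac{1}{12} + 5\right) + 29\right) = -5 - 49 \left(\frac{239}{12} + 29\right) = -5 - \frac{28763}{12} = - \frac{28823}{12} \approx -2401.9$)
$g - 12192 = - \frac{28823}{12} - 12192 = - \frac{175127}{12}$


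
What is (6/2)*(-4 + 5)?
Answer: 3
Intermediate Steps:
(6/2)*(-4 + 5) = ((1/2)*6)*1 = 3*1 = 3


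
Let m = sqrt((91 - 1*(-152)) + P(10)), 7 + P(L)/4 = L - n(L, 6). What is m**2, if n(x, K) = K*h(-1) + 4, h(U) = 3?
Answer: 167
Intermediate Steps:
n(x, K) = 4 + 3*K (n(x, K) = K*3 + 4 = 3*K + 4 = 4 + 3*K)
P(L) = -116 + 4*L (P(L) = -28 + 4*(L - (4 + 3*6)) = -28 + 4*(L - (4 + 18)) = -28 + 4*(L - 1*22) = -28 + 4*(L - 22) = -28 + 4*(-22 + L) = -28 + (-88 + 4*L) = -116 + 4*L)
m = sqrt(167) (m = sqrt((91 - 1*(-152)) + (-116 + 4*10)) = sqrt((91 + 152) + (-116 + 40)) = sqrt(243 - 76) = sqrt(167) ≈ 12.923)
m**2 = (sqrt(167))**2 = 167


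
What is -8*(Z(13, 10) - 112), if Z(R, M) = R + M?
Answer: 712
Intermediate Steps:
Z(R, M) = M + R
-8*(Z(13, 10) - 112) = -8*((10 + 13) - 112) = -8*(23 - 112) = -8*(-89) = 712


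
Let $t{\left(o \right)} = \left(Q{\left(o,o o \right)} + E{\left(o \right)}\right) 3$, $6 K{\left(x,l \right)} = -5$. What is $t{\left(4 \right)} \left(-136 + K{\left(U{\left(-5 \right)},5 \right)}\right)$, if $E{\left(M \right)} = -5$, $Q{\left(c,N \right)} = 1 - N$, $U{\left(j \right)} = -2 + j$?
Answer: $8210$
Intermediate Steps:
$K{\left(x,l \right)} = - \frac{5}{6}$ ($K{\left(x,l \right)} = \frac{1}{6} \left(-5\right) = - \frac{5}{6}$)
$t{\left(o \right)} = -12 - 3 o^{2}$ ($t{\left(o \right)} = \left(\left(1 - o o\right) - 5\right) 3 = \left(\left(1 - o^{2}\right) - 5\right) 3 = \left(-4 - o^{2}\right) 3 = -12 - 3 o^{2}$)
$t{\left(4 \right)} \left(-136 + K{\left(U{\left(-5 \right)},5 \right)}\right) = \left(-12 - 3 \cdot 4^{2}\right) \left(-136 - \frac{5}{6}\right) = \left(-12 - 48\right) \left(- \frac{821}{6}\right) = \left(-60\right) \left(- \frac{821}{6}\right) = 8210$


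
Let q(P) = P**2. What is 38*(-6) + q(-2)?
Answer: -224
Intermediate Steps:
38*(-6) + q(-2) = 38*(-6) + (-2)**2 = -228 + 4 = -224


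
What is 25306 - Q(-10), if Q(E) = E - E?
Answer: 25306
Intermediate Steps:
Q(E) = 0
25306 - Q(-10) = 25306 - 1*0 = 25306 + 0 = 25306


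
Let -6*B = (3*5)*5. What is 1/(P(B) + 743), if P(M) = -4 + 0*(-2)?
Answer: 1/739 ≈ 0.0013532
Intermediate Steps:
B = -25/2 (B = -3*5*5/6 = -5*5/2 = -⅙*75 = -25/2 ≈ -12.500)
P(M) = -4 (P(M) = -4 + 0 = -4)
1/(P(B) + 743) = 1/(-4 + 743) = 1/739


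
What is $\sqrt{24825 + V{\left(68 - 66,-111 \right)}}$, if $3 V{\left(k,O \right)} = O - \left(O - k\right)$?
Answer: $\frac{\sqrt{223431}}{3} \approx 157.56$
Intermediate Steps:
$V{\left(k,O \right)} = \frac{k}{3}$ ($V{\left(k,O \right)} = \frac{O - \left(O - k\right)}{3} = \frac{k}{3}$)
$\sqrt{24825 + V{\left(68 - 66,-111 \right)}} = \sqrt{24825 + \frac{68 - 66}{3}} = \sqrt{24825 + \frac{1}{3} \cdot 2} = \sqrt{24825 + \frac{2}{3}} = \sqrt{\frac{74477}{3}} = \frac{\sqrt{223431}}{3}$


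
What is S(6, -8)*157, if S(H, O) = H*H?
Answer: 5652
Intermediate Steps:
S(H, O) = H²
S(6, -8)*157 = 6²*157 = 36*157 = 5652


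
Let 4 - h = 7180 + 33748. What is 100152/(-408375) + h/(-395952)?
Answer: -70811871/499064500 ≈ -0.14189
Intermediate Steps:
h = -40924 (h = 4 - (7180 + 33748) = 4 - 1*40928 = 4 - 40928 = -40924)
100152/(-408375) + h/(-395952) = 100152/(-408375) - 40924/(-395952) = 100152*(-1/408375) - 40924*(-1/395952) = -11128/45375 + 10231/98988 = -70811871/499064500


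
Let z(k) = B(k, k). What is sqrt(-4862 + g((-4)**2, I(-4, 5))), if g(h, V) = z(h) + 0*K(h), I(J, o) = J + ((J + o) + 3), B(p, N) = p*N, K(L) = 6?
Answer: 7*I*sqrt(94) ≈ 67.868*I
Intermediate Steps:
B(p, N) = N*p
z(k) = k**2 (z(k) = k*k = k**2)
I(J, o) = 3 + o + 2*J (I(J, o) = J + (3 + J + o) = 3 + o + 2*J)
g(h, V) = h**2 (g(h, V) = h**2 + 0*6 = h**2 + 0 = h**2)
sqrt(-4862 + g((-4)**2, I(-4, 5))) = sqrt(-4862 + ((-4)**2)**2) = sqrt(-4862 + 16**2) = sqrt(-4862 + 256) = sqrt(-4606) = 7*I*sqrt(94)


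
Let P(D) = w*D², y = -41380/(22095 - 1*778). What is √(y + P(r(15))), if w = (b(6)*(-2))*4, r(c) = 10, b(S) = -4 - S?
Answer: 2*√908608453635/21317 ≈ 89.432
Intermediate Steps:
y = -41380/21317 (y = -41380/(22095 - 778) = -41380/21317 ≈ -1.9412)
w = 80 (w = ((-4 - 1*6)*(-2))*4 = ((-4 - 6)*(-2))*4 = -10*(-2)*4 = 20*4 = 80)
P(D) = 80*D²
√(y + P(r(15))) = √(-41380/21317 + 80*10²) = √(-41380/21317 + 80*100) = √(-41380/21317 + 8000) = √(170494620/21317) = 2*√908608453635/21317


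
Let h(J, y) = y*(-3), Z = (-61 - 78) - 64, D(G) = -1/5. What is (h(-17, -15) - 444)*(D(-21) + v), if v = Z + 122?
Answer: 161994/5 ≈ 32399.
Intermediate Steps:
D(G) = -⅕ (D(G) = -1*⅕ = -⅕)
Z = -203 (Z = -139 - 64 = -203)
h(J, y) = -3*y
v = -81 (v = -203 + 122 = -81)
(h(-17, -15) - 444)*(D(-21) + v) = (-3*(-15) - 444)*(-⅕ - 81) = (45 - 444)*(-406/5) = -399*(-406/5) = 161994/5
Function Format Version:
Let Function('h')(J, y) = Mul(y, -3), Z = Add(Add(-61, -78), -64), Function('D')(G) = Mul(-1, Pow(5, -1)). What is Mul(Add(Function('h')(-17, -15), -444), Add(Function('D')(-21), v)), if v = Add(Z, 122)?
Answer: Rational(161994, 5) ≈ 32399.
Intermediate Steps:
Function('D')(G) = Rational(-1, 5) (Function('D')(G) = Mul(-1, Rational(1, 5)) = Rational(-1, 5))
Z = -203 (Z = Add(-139, -64) = -203)
Function('h')(J, y) = Mul(-3, y)
v = -81 (v = Add(-203, 122) = -81)
Mul(Add(Function('h')(-17, -15), -444), Add(Function('D')(-21), v)) = Mul(Add(Mul(-3, -15), -444), Add(Rational(-1, 5), -81)) = Mul(Add(45, -444), Rational(-406, 5)) = Mul(-399, Rational(-406, 5)) = Rational(161994, 5)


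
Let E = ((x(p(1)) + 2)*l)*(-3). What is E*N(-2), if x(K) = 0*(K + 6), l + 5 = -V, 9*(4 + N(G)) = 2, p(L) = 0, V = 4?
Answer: -204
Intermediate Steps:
N(G) = -34/9 (N(G) = -4 + (⅑)*2 = -4 + 2/9 = -34/9)
l = -9 (l = -5 - 1*4 = -5 - 4 = -9)
x(K) = 0 (x(K) = 0*(6 + K) = 0)
E = 54 (E = ((0 + 2)*(-9))*(-3) = (2*(-9))*(-3) = -18*(-3) = 54)
E*N(-2) = 54*(-34/9) = -204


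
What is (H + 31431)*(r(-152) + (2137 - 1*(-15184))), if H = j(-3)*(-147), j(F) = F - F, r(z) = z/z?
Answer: 544447782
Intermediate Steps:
r(z) = 1
j(F) = 0
H = 0 (H = 0*(-147) = 0)
(H + 31431)*(r(-152) + (2137 - 1*(-15184))) = (0 + 31431)*(1 + (2137 - 1*(-15184))) = 31431*(1 + (2137 + 15184)) = 31431*(1 + 17321) = 31431*17322 = 544447782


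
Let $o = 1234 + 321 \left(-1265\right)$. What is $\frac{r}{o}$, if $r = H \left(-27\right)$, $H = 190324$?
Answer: $\frac{5138748}{404831} \approx 12.694$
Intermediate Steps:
$o = -404831$ ($o = 1234 - 406065 = -404831$)
$r = -5138748$ ($r = 190324 \left(-27\right) = -5138748$)
$\frac{r}{o} = - \frac{5138748}{-404831} = \left(-5138748\right) \left(- \frac{1}{404831}\right) = \frac{5138748}{404831}$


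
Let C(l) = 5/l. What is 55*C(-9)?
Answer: -275/9 ≈ -30.556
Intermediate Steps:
55*C(-9) = 55*(5/(-9)) = 55*(5*(-⅑)) = 55*(-5/9) = -275/9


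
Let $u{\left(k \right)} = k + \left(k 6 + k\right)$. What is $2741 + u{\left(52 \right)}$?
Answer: $3157$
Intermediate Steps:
$u{\left(k \right)} = 8 k$ ($u{\left(k \right)} = k + \left(6 k + k\right) = k + 7 k = 8 k$)
$2741 + u{\left(52 \right)} = 2741 + 8 \cdot 52 = 2741 + 416 = 3157$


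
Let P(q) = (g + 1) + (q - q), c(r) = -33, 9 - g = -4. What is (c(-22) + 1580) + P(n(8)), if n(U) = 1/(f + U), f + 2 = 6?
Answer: 1561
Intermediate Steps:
f = 4 (f = -2 + 6 = 4)
g = 13 (g = 9 - 1*(-4) = 9 + 4 = 13)
n(U) = 1/(4 + U)
P(q) = 14 (P(q) = (13 + 1) + (q - q) = 14 + 0 = 14)
(c(-22) + 1580) + P(n(8)) = (-33 + 1580) + 14 = 1547 + 14 = 1561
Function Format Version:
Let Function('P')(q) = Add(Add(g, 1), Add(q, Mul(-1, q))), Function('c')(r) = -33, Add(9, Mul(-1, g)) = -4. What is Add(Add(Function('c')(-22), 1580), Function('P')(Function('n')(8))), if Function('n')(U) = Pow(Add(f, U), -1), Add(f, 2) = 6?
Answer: 1561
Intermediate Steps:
f = 4 (f = Add(-2, 6) = 4)
g = 13 (g = Add(9, Mul(-1, -4)) = Add(9, 4) = 13)
Function('n')(U) = Pow(Add(4, U), -1)
Function('P')(q) = 14 (Function('P')(q) = Add(Add(13, 1), Add(q, Mul(-1, q))) = Add(14, 0) = 14)
Add(Add(Function('c')(-22), 1580), Function('P')(Function('n')(8))) = Add(Add(-33, 1580), 14) = Add(1547, 14) = 1561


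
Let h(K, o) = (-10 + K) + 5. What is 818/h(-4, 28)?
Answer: -818/9 ≈ -90.889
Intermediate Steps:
h(K, o) = -5 + K
818/h(-4, 28) = 818/(-5 - 4) = 818/(-9) = 818*(-⅑) = -818/9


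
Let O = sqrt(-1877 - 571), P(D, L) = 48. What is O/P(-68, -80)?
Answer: I*sqrt(17)/4 ≈ 1.0308*I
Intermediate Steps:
O = 12*I*sqrt(17) (O = sqrt(-2448) = 12*I*sqrt(17) ≈ 49.477*I)
O/P(-68, -80) = (12*I*sqrt(17))/48 = (12*I*sqrt(17))*(1/48) = I*sqrt(17)/4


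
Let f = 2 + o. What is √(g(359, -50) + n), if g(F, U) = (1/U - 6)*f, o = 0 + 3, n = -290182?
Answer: I*√29021210/10 ≈ 538.71*I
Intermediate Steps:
o = 3
f = 5 (f = 2 + 3 = 5)
g(F, U) = -30 + 5/U (g(F, U) = (1/U - 6)*5 = (-6 + 1/U)*5 = -30 + 5/U)
√(g(359, -50) + n) = √((-30 + 5/(-50)) - 290182) = √((-30 + 5*(-1/50)) - 290182) = √((-30 - ⅒) - 290182) = √(-301/10 - 290182) = √(-2902121/10) = I*√29021210/10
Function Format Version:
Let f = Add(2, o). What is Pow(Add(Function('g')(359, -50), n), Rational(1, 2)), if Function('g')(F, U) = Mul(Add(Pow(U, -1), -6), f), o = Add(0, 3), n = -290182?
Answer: Mul(Rational(1, 10), I, Pow(29021210, Rational(1, 2))) ≈ Mul(538.71, I)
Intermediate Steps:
o = 3
f = 5 (f = Add(2, 3) = 5)
Function('g')(F, U) = Add(-30, Mul(5, Pow(U, -1))) (Function('g')(F, U) = Mul(Add(Pow(U, -1), -6), 5) = Mul(Add(-6, Pow(U, -1)), 5) = Add(-30, Mul(5, Pow(U, -1))))
Pow(Add(Function('g')(359, -50), n), Rational(1, 2)) = Pow(Add(Add(-30, Mul(5, Pow(-50, -1))), -290182), Rational(1, 2)) = Pow(Add(Add(-30, Mul(5, Rational(-1, 50))), -290182), Rational(1, 2)) = Pow(Add(Add(-30, Rational(-1, 10)), -290182), Rational(1, 2)) = Pow(Add(Rational(-301, 10), -290182), Rational(1, 2)) = Pow(Rational(-2902121, 10), Rational(1, 2)) = Mul(Rational(1, 10), I, Pow(29021210, Rational(1, 2)))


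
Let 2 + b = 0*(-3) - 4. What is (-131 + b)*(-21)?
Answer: 2877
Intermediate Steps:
b = -6 (b = -2 + (0*(-3) - 4) = -2 + (0 - 4) = -2 - 4 = -6)
(-131 + b)*(-21) = (-131 - 6)*(-21) = -137*(-21) = 2877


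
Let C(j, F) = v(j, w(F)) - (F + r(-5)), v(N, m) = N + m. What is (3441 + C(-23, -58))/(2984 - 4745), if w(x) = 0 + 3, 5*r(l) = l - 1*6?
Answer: -5802/2935 ≈ -1.9768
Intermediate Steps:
r(l) = -6/5 + l/5 (r(l) = (l - 1*6)/5 = (l - 6)/5 = (-6 + l)/5 = -6/5 + l/5)
w(x) = 3
C(j, F) = 26/5 + j - F (C(j, F) = (j + 3) - (F + (-6/5 + (⅕)*(-5))) = (3 + j) - (F + (-6/5 - 1)) = (3 + j) - (F - 11/5) = (3 + j) - (-11/5 + F) = (3 + j) + (11/5 - F) = 26/5 + j - F)
(3441 + C(-23, -58))/(2984 - 4745) = (3441 + (26/5 - 23 - 1*(-58)))/(2984 - 4745) = (3441 + (26/5 - 23 + 58))/(-1761) = (3441 + 201/5)*(-1/1761) = (17406/5)*(-1/1761) = -5802/2935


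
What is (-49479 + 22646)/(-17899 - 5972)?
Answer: 26833/23871 ≈ 1.1241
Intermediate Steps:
(-49479 + 22646)/(-17899 - 5972) = -26833/(-23871) = -26833*(-1/23871) = 26833/23871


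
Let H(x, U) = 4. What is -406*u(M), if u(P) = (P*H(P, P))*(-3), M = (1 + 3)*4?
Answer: 77952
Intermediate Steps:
M = 16 (M = 4*4 = 16)
u(P) = -12*P (u(P) = (P*4)*(-3) = (4*P)*(-3) = -12*P)
-406*u(M) = -(-4872)*16 = -406*(-192) = 77952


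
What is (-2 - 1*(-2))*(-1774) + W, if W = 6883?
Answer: 6883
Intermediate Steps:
(-2 - 1*(-2))*(-1774) + W = (-2 - 1*(-2))*(-1774) + 6883 = (-2 + 2)*(-1774) + 6883 = 0*(-1774) + 6883 = 0 + 6883 = 6883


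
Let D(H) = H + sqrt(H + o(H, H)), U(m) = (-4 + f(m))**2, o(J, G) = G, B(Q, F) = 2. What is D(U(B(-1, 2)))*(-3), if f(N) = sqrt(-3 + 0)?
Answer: -3*(4 - I*sqrt(3))**2 - 3*sqrt(2)*(4 - I*sqrt(3)) ≈ -55.971 + 48.918*I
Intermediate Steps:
f(N) = I*sqrt(3) (f(N) = sqrt(-3) = I*sqrt(3))
U(m) = (-4 + I*sqrt(3))**2
D(H) = H + sqrt(2)*sqrt(H) (D(H) = H + sqrt(H + H) = H + sqrt(2*H) = H + sqrt(2)*sqrt(H))
D(U(B(-1, 2)))*(-3) = ((4 - I*sqrt(3))**2 + sqrt(2)*sqrt((4 - I*sqrt(3))**2))*(-3) = ((4 - I*sqrt(3))**2 + sqrt(2)*(4 - I*sqrt(3)))*(-3) = -3*(4 - I*sqrt(3))**2 - 3*sqrt(2)*(4 - I*sqrt(3))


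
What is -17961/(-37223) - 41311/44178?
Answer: -744238295/1644437694 ≈ -0.45258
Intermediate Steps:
-17961/(-37223) - 41311/44178 = -17961*(-1/37223) - 41311*1/44178 = 17961/37223 - 41311/44178 = -744238295/1644437694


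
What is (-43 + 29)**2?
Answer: 196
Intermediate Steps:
(-43 + 29)**2 = (-14)**2 = 196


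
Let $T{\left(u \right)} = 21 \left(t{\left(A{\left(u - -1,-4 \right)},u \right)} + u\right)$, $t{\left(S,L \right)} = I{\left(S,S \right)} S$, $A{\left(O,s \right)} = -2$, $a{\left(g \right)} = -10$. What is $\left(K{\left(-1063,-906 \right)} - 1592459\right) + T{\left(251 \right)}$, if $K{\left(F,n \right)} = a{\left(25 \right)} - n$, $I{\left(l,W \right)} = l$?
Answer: $-1586208$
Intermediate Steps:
$t{\left(S,L \right)} = S^{2}$ ($t{\left(S,L \right)} = S S = S^{2}$)
$K{\left(F,n \right)} = -10 - n$
$T{\left(u \right)} = 84 + 21 u$ ($T{\left(u \right)} = 21 \left(\left(-2\right)^{2} + u\right) = 21 \left(4 + u\right) = 84 + 21 u$)
$\left(K{\left(-1063,-906 \right)} - 1592459\right) + T{\left(251 \right)} = \left(\left(-10 - -906\right) - 1592459\right) + \left(84 + 21 \cdot 251\right) = \left(\left(-10 + 906\right) - 1592459\right) + \left(84 + 5271\right) = \left(896 - 1592459\right) + 5355 = -1591563 + 5355 = -1586208$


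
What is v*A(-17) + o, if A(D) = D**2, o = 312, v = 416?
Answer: 120536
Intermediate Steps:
v*A(-17) + o = 416*(-17)**2 + 312 = 416*289 + 312 = 120224 + 312 = 120536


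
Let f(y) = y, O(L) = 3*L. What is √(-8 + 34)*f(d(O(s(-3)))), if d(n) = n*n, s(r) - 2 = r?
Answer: 9*√26 ≈ 45.891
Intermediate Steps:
s(r) = 2 + r
d(n) = n²
√(-8 + 34)*f(d(O(s(-3)))) = √(-8 + 34)*(3*(2 - 3))² = √26*(3*(-1))² = √26*(-3)² = √26*9 = 9*√26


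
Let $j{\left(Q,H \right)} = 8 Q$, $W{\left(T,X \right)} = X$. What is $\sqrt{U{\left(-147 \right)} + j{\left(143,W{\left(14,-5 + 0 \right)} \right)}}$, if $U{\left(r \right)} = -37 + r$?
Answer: $8 \sqrt{15} \approx 30.984$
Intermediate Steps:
$\sqrt{U{\left(-147 \right)} + j{\left(143,W{\left(14,-5 + 0 \right)} \right)}} = \sqrt{\left(-37 - 147\right) + 8 \cdot 143} = \sqrt{-184 + 1144} = \sqrt{960} = 8 \sqrt{15}$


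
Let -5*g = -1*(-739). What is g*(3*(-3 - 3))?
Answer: 13302/5 ≈ 2660.4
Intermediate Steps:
g = -739/5 (g = -(-1)*(-739)/5 = -⅕*739 = -739/5 ≈ -147.80)
g*(3*(-3 - 3)) = -2217*(-3 - 3)/5 = -2217*(-6)/5 = -739/5*(-18) = 13302/5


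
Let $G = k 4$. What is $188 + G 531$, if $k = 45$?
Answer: $95768$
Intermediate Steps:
$G = 180$ ($G = 45 \cdot 4 = 180$)
$188 + G 531 = 188 + 180 \cdot 531 = 188 + 95580 = 95768$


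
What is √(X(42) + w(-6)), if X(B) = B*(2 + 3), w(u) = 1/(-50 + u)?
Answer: √164626/28 ≈ 14.491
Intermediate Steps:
X(B) = 5*B (X(B) = B*5 = 5*B)
√(X(42) + w(-6)) = √(5*42 + 1/(-50 - 6)) = √(210 + 1/(-56)) = √(210 - 1/56) = √(11759/56) = √164626/28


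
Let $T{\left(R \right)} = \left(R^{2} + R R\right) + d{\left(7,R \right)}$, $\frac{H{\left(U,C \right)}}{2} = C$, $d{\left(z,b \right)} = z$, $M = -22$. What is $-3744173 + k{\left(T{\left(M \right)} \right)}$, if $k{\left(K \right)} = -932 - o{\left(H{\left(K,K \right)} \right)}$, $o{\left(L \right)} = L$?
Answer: $-3747055$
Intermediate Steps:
$H{\left(U,C \right)} = 2 C$
$T{\left(R \right)} = 7 + 2 R^{2}$ ($T{\left(R \right)} = \left(R^{2} + R R\right) + 7 = \left(R^{2} + R^{2}\right) + 7 = 2 R^{2} + 7 = 7 + 2 R^{2}$)
$k{\left(K \right)} = -932 - 2 K$
$-3744173 + k{\left(T{\left(M \right)} \right)} = -3744173 - \left(932 + 2 \left(7 + 2 \left(-22\right)^{2}\right)\right) = -3744173 - \left(932 + 2 \left(7 + 2 \cdot 484\right)\right) = -3744173 - \left(932 + 2 \left(7 + 968\right)\right) = -3744173 - 2882 = -3747055$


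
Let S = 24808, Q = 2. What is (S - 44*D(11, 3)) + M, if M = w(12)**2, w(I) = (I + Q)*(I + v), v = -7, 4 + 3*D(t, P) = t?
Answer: 88816/3 ≈ 29605.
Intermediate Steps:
D(t, P) = -4/3 + t/3
w(I) = (-7 + I)*(2 + I) (w(I) = (I + 2)*(I - 7) = (2 + I)*(-7 + I) = (-7 + I)*(2 + I))
M = 4900 (M = (-14 + 12**2 - 5*12)**2 = (-14 + 144 - 60)**2 = 70**2 = 4900)
(S - 44*D(11, 3)) + M = (24808 - 44*(-4/3 + (1/3)*11)) + 4900 = (24808 - 44*(-4/3 + 11/3)) + 4900 = (24808 - 44*7/3) + 4900 = (24808 - 308/3) + 4900 = 74116/3 + 4900 = 88816/3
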